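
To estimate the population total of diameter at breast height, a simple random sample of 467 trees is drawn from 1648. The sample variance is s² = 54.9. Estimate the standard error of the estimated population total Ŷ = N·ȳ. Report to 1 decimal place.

478.3

Var(Ŷ) = N²·Var(ȳ) = N²·(1 − n/N)·s²/n.
f = 467/1648 = 0.28337379; Var(ȳ) = 0.71662621·54.9/467 = 0.08424578.
Var(Ŷ) = 1648² · 0.08424578 = 228803.45.
SE(Ŷ) = √(228803.45) = 478.3.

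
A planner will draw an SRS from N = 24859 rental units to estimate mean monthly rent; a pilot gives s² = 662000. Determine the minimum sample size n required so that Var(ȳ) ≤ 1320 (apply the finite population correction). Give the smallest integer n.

Without fpc, n₀ = s²/D = 662000/1320 = 501.5152.
With fpc, (1 − n/N)·s²/n ≤ D requires n ≥ n₀/(1 + n₀/N) = 501.5152/(1 + 501.5152/24859) = 491.5975.
Rounding up, n = 492.

492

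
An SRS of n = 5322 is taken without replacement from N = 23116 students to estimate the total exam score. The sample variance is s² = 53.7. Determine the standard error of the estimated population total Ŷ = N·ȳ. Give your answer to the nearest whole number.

Var(Ŷ) = N²·Var(ȳ) = N²·(1 − n/N)·s²/n.
f = 5322/23116 = 0.23023014; Var(ȳ) = 0.76976986·53.7/5322 = 0.0077671254.
Var(Ŷ) = 23116² · 0.0077671254 = 4.1503592 × 10^6.
SE(Ŷ) = √(4.1503592 × 10^6) = 2037.

2037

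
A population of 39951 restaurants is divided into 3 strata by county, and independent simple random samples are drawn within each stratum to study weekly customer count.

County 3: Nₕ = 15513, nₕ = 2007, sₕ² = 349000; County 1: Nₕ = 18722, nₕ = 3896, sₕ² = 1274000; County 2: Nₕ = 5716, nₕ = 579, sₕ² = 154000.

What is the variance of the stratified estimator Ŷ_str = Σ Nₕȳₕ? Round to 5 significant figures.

1.3501 × 10^11

Var(Ŷ_str) = Σₕ Nₕ²(1 − fₕ)sₕ²/nₕ.
County 3: 15513²·(1 − 2007/15513)·349000/2007 = 3.6433475 × 10^10.
County 1: 18722²·(1 − 3896/18722)·1274000/3896 = 9.0766736 × 10^10.
County 2: 5716²·(1 − 579/5716)·154000/579 = 7.8098725 × 10^9.
Sum = 1.3501008 × 10^11.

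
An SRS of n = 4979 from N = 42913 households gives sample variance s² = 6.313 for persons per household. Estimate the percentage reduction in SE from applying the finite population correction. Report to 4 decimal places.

f = n/N = 4979/42913 = 0.11602545.
SE_no-fpc = √(s²/n) = 0.035607939; SE_fpc = √((1−f)s²/n) = 0.033478556.
Ratio = √(1−f) = 0.94019921. Reduction = 100·(1 − 0.94019921) = 5.9801%.

5.9801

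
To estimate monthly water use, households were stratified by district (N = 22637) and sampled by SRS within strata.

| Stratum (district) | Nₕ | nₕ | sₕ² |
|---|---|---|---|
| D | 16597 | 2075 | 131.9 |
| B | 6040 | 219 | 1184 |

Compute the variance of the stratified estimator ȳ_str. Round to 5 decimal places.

0.40084

Var(ȳ_str) = Σₕ Wₕ²(1 − fₕ)sₕ²/nₕ with Wₕ = Nₕ/N, N = 22637.
D: Wₕ = 0.73318019; term = 0.73318019²·(1 − 0.12502259)·131.9/2075 = 0.029898196.
B: Wₕ = 0.26681981; term = 0.26681981²·(1 − 0.03625828)·1184/219 = 0.37094061.
Sum = 0.40083881.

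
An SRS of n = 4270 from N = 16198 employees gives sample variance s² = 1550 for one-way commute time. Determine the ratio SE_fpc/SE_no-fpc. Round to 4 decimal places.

0.8581

f = n/N = 4270/16198 = 0.26361279.
SE_no-fpc = √(s²/n) = 0.60249287; SE_fpc = √((1−f)s²/n) = 0.51701725.
Ratio = √(1−f) = 0.85813006.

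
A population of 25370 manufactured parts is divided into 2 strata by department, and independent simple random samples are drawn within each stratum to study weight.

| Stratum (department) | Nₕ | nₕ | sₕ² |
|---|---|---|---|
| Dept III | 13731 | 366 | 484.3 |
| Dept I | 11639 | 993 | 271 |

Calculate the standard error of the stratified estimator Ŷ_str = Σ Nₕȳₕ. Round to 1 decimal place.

Var(Ŷ_str) = Σₕ Nₕ²(1 − fₕ)sₕ²/nₕ.
Dept III: 13731²·(1 − 366/13731)·484.3/366 = 2.4283122 × 10^8.
Dept I: 11639²·(1 − 993/11639)·271/993 = 3.3815995 × 10^7.
Sum = 2.7664722 × 10^8.
SE = √(2.7664722 × 10^8) = 16632.7.

16632.7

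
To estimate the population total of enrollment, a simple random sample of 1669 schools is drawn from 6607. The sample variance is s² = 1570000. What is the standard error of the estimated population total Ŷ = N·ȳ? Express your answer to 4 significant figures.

175200

Var(Ŷ) = N²·Var(ȳ) = N²·(1 − n/N)·s²/n.
f = 1669/6607 = 0.25261087; Var(ȳ) = 0.74738913·1570000/1669 = 703.05628.
Var(Ŷ) = 6607² · 703.05628 = 3.0690128 × 10^10.
SE(Ŷ) = √(3.0690128 × 10^10) = 175200.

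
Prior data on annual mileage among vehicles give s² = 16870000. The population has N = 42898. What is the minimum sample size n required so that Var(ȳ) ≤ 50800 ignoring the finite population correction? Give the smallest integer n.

Without fpc, n₀ = s²/D = 16870000/50800 = 332.0866.
Rounding up, n = 333.

333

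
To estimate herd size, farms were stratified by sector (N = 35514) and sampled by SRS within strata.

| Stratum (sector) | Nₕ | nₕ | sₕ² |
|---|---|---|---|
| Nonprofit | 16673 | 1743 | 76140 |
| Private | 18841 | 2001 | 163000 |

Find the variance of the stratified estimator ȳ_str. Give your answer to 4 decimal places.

Var(ȳ_str) = Σₕ Wₕ²(1 − fₕ)sₕ²/nₕ with Wₕ = Nₕ/N, N = 35514.
Nonprofit: Wₕ = 0.46947683; term = 0.46947683²·(1 − 0.10454027)·76140/1743 = 8.6216396.
Private: Wₕ = 0.53052317; term = 0.53052317²·(1 − 0.10620455)·163000/2001 = 20.492143.
Sum = 29.113783.

29.1138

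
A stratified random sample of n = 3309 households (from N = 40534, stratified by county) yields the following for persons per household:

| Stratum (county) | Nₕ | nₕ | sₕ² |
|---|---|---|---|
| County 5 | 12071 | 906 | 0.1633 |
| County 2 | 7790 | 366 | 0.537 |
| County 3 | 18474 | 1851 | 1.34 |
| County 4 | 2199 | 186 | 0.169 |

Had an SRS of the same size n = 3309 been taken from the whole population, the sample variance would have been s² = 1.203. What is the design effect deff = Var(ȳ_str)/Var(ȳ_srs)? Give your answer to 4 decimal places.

0.6116

Var(ȳ_str) = Σ Wₕ²(1−fₕ)sₕ²/nₕ with Wₕ = Nₕ/40534:
  County 5: (12071/40534)²·(1−906/12071)·0.1633/906 = 1.478499 × 10^-5
  County 2: (7790/40534)²·(1−366/7790)·0.537/366 = 5.1645168 × 10^-5
  County 3: (18474/40534)²·(1−1851/18474)·1.34/1851 = 1.3530997 × 10^-4
  County 4: (2199/40534)²·(1−186/2199)·0.169/186 = 2.4479573 × 10^-6
  → Var(ȳ_str) = 2.0418809 × 10^-4.
Var(ȳ_srs) = (1 − 3309/40534)·1.203/3309 = 3.3387516 × 10^-4.
deff = (2.0418809 × 10^-4) / (3.3387516 × 10^-4) = 0.6116.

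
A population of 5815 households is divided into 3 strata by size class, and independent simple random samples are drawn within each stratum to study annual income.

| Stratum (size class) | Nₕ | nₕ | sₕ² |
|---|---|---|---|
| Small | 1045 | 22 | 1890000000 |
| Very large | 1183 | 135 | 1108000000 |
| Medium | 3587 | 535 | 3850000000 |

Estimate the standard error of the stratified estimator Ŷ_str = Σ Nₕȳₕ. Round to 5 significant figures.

Var(Ŷ_str) = Σₕ Nₕ²(1 − fₕ)sₕ²/nₕ.
Small: 1045²·(1 − 22/1045)·1890000000/22 = 9.1839825 × 10^13.
Very large: 1183²·(1 − 135/1183)·1108000000/135 = 1.0175412 × 10^13.
Medium: 3587²·(1 − 535/3587)·3850000000/535 = 7.8781247 × 10^13.
Sum = 1.8079648 × 10^14.
SE = √(1.8079648 × 10^14) = 1.3446 × 10^7.

1.3446 × 10^7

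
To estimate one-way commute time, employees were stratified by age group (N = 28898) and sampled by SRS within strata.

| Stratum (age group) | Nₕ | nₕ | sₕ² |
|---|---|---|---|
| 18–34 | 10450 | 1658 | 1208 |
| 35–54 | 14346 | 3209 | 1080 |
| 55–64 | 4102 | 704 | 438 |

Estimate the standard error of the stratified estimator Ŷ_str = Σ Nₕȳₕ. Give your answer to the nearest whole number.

11375

Var(Ŷ_str) = Σₕ Nₕ²(1 − fₕ)sₕ²/nₕ.
18–34: 10450²·(1 − 1658/10450)·1208/1658 = 6.6940103 × 10^7.
35–54: 14346²·(1 − 3209/14346)·1080/3209 = 5.3771616 × 10^7.
55–64: 4102²·(1 − 704/4102)·438/704 = 8.6720242 × 10^6.
Sum = 1.2938374 × 10^8.
SE = √(1.2938374 × 10^8) = 11375.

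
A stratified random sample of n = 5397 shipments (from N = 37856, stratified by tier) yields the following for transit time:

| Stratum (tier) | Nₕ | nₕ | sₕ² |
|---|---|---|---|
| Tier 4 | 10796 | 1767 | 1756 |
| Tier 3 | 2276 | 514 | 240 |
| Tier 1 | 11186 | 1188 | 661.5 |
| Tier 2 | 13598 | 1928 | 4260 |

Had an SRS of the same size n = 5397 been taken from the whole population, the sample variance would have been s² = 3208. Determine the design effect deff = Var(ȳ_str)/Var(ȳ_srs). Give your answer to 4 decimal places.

Var(ȳ_str) = Σ Wₕ²(1−fₕ)sₕ²/nₕ with Wₕ = Nₕ/37856:
  Tier 4: (10796/37856)²·(1−1767/10796)·1756/1767 = 0.067596007
  Tier 3: (2276/37856)²·(1−514/2276)·240/514 = 0.0013066427
  Tier 1: (11186/37856)²·(1−1188/11186)·661.5/1188 = 0.043454215
  Tier 2: (13598/37856)²·(1−1928/13598)·4260/1928 = 0.24466904
  → Var(ȳ_str) = 0.3570259.
Var(ȳ_srs) = (1 − 5397/37856)·3208/5397 = 0.50966212.
deff = 0.3570259 / 0.50966212 = 0.7005.

0.7005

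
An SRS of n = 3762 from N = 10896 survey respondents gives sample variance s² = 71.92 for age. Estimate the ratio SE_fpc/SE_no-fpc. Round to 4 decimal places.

0.8092

f = n/N = 3762/10896 = 0.34526432.
SE_no-fpc = √(s²/n) = 0.13826601; SE_fpc = √((1−f)s²/n) = 0.11187897.
Ratio = √(1−f) = 0.80915739.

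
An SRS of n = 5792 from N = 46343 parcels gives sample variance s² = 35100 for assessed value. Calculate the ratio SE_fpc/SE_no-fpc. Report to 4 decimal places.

0.9354

f = n/N = 5792/46343 = 0.12498112.
SE_no-fpc = √(s²/n) = 2.4617236; SE_fpc = √((1−f)s²/n) = 2.3027564.
Ratio = √(1−f) = 0.93542444.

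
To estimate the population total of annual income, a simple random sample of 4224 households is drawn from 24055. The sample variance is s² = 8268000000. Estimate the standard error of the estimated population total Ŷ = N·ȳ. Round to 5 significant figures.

3.0557 × 10^7

Var(Ŷ) = N²·Var(ȳ) = N²·(1 − n/N)·s²/n.
f = 4224/24055 = 0.17559759; Var(ȳ) = 0.82440241·8268000000/4224 = 1.613674 × 10^6.
Var(Ŷ) = 24055² · (1.613674 × 10^6) = 9.337412 × 10^14.
SE(Ŷ) = √(9.337412 × 10^14) = 3.0557 × 10^7.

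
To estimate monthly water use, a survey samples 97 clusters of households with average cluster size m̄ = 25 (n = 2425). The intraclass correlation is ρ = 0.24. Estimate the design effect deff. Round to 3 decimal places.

deff = 1 + (25 − 1)·0.24 = 1 + 5.76 = 6.76.

6.760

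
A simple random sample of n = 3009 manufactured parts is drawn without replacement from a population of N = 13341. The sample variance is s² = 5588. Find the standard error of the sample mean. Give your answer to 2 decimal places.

Under SRS without replacement, Var(ȳ) = (1 − f)·s²/n with f = n/N = 3009/13341 = 0.22554531.
Var(ȳ) = (1 − 0.22554531)·5588/3009 = 0.77445469·1.8570954 = 1.4382362.
SE(ȳ) = √(1.4382362) = 1.20.

1.20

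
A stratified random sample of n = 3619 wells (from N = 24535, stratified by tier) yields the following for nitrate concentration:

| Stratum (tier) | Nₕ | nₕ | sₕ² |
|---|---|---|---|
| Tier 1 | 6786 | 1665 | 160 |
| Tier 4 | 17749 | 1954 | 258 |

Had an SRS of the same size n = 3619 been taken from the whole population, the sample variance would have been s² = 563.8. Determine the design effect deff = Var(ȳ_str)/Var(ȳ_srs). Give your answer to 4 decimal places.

Var(ȳ_str) = Σ Wₕ²(1−fₕ)sₕ²/nₕ with Wₕ = Nₕ/24535:
  Tier 1: (6786/24535)²·(1−1665/6786)·160/1665 = 0.0055475631
  Tier 4: (17749/24535)²·(1−1954/17749)·258/1954 = 0.061491706
  → Var(ȳ_str) = 0.067039269.
Var(ȳ_srs) = (1 − 3619/24535)·563.8/3619 = 0.13280947.
deff = 0.067039269 / 0.13280947 = 0.5048.

0.5048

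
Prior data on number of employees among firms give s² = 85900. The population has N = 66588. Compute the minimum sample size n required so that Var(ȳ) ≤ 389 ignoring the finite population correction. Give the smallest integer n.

221

Without fpc, n₀ = s²/D = 85900/389 = 220.8226.
Rounding up, n = 221.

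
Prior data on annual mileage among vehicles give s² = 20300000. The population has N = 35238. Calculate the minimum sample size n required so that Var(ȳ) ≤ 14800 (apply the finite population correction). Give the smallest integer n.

Without fpc, n₀ = s²/D = 20300000/14800 = 1371.6216.
With fpc, (1 − n/N)·s²/n ≤ D requires n ≥ n₀/(1 + n₀/N) = 1371.6216/(1 + 1371.6216/35238) = 1320.2322.
Rounding up, n = 1321.

1321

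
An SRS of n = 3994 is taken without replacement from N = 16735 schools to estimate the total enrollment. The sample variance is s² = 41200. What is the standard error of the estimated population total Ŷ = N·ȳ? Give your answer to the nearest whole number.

46899

Var(Ŷ) = N²·Var(ȳ) = N²·(1 − n/N)·s²/n.
f = 3994/16735 = 0.23866149; Var(ȳ) = 0.76133851·41200/3994 = 7.853567.
Var(Ŷ) = 16735² · 7.853567 = 2.1994717 × 10^9.
SE(Ŷ) = √(2.1994717 × 10^9) = 46899.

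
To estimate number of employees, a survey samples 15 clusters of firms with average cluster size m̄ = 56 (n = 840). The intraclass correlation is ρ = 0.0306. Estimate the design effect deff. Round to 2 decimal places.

deff = 1 + (56 − 1)·0.0306 = 1 + 1.683 = 2.683.

2.68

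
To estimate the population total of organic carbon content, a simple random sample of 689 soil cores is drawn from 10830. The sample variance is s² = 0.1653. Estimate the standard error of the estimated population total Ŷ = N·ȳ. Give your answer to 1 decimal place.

Var(Ŷ) = N²·Var(ȳ) = N²·(1 − n/N)·s²/n.
f = 689/10830 = 0.06361958; Var(ȳ) = 0.93638042·0.1653/689 = 2.2464976 × 10^-4.
Var(Ŷ) = 10830² · (2.2464976 × 10^-4) = 26348.923.
SE(Ŷ) = √(26348.923) = 162.3.

162.3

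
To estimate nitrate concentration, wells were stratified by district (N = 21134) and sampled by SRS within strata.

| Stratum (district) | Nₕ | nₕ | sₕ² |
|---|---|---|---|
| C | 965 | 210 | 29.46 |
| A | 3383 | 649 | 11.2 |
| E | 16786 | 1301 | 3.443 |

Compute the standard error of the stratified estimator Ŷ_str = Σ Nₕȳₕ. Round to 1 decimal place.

Var(Ŷ_str) = Σₕ Nₕ²(1 − fₕ)sₕ²/nₕ.
C: 965²·(1 − 210/965)·29.46/210 = 102208.66.
A: 3383²·(1 − 649/3383)·11.2/649 = 159615.05.
E: 16786²·(1 − 1301/16786)·3.443/1301 = 687888.67.
Sum = 949712.38.
SE = √(949712.38) = 974.5.

974.5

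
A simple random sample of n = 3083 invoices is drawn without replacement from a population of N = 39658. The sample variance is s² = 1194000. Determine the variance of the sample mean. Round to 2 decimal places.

Under SRS without replacement, Var(ȳ) = (1 − f)·s²/n with f = n/N = 3083/39658 = 0.07773967.
Var(ȳ) = (1 − 0.07773967)·1194000/3083 = 0.92226033·387.28511 = 357.17769.

357.18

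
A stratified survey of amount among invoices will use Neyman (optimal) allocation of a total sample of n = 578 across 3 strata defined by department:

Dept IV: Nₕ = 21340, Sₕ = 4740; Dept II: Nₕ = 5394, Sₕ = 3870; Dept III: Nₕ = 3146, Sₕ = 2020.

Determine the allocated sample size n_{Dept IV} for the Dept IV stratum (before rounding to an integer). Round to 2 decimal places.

Neyman allocation: nₕ = n·NₕSₕ / Σⱼ NⱼSⱼ.
Σ NⱼSⱼ = 21340·4740 + 5394·3870 + 3146·2020 = 1.283813 × 10^8.
n_{Dept IV} = 578·21340·4740 / (1.283813 × 10^8) = 455.41.

455.41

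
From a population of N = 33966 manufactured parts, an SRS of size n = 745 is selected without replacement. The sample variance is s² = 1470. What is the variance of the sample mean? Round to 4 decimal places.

Under SRS without replacement, Var(ȳ) = (1 − f)·s²/n with f = n/N = 745/33966 = 0.02193370.
Var(ȳ) = (1 − 0.02193370)·1470/745 = 0.97806630·1.9731544 = 1.9298758.

1.9299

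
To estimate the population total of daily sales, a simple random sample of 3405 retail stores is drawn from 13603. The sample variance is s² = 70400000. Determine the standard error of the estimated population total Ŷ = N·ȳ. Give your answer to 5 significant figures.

1.6936 × 10^6

Var(Ŷ) = N²·Var(ȳ) = N²·(1 − n/N)·s²/n.
f = 3405/13603 = 0.25031243; Var(ȳ) = 0.74968757·70400000/3405 = 15500.148.
Var(Ŷ) = 13603² · 15500.148 = 2.8681723 × 10^12.
SE(Ŷ) = √(2.8681723 × 10^12) = 1.6936 × 10^6.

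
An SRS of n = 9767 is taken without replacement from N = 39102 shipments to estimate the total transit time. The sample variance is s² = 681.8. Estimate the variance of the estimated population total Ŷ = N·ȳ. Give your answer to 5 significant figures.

8.0072 × 10^7

Var(Ŷ) = N²·Var(ȳ) = N²·(1 − n/N)·s²/n.
f = 9767/39102 = 0.24978262; Var(ȳ) = 0.75021738·681.8/9767 = 0.052370043.
Var(Ŷ) = 39102² · 0.052370043 = 8.0072036 × 10^7.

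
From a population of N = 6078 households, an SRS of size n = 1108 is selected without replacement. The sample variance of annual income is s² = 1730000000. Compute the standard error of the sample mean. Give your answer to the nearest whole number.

Under SRS without replacement, Var(ȳ) = (1 − f)·s²/n with f = n/N = 1108/6078 = 0.18229681.
Var(ȳ) = (1 − 0.18229681)·1730000000/1108 = 0.81770319·1.5613718 × 10^6 = 1.2767387 × 10^6.
SE(ȳ) = √(1.2767387 × 10^6) = 1130.

1130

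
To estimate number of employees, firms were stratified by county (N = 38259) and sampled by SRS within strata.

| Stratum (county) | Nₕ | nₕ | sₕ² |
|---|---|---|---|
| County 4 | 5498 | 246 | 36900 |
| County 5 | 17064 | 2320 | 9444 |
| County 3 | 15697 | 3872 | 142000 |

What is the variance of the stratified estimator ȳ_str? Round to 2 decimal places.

8.31

Var(ȳ_str) = Σₕ Wₕ²(1 − fₕ)sₕ²/nₕ with Wₕ = Nₕ/N, N = 38259.
County 4: Wₕ = 0.14370475; term = 0.14370475²·(1 − 0.04474354)·36900/246 = 2.959058.
County 5: Wₕ = 0.44601270; term = 0.44601270²·(1 − 0.13595874)·9444/2320 = 0.69967592.
County 3: Wₕ = 0.41028255; term = 0.41028255²·(1 − 0.24667134)·142000/3872 = 4.650542.
Sum = 8.3092759.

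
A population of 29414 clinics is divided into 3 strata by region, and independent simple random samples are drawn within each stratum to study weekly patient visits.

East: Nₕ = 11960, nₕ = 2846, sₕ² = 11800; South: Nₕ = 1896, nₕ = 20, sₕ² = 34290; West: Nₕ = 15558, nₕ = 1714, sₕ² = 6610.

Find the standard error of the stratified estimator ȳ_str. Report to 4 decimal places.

2.9208

Var(ȳ_str) = Σₕ Wₕ²(1 − fₕ)sₕ²/nₕ with Wₕ = Nₕ/N, N = 29414.
East: Wₕ = 0.40660910; term = 0.40660910²·(1 − 0.23795987)·11800/2846 = 0.5223711.
South: Wₕ = 0.06445910; term = 0.06445910²·(1 − 0.01054852)·34290/20 = 7.0485613.
West: Wₕ = 0.52893180; term = 0.52893180²·(1 − 0.11016840)·6610/1714 = 0.96005878.
Sum = 8.5309912.
SE = √(8.5309912) = 2.9208.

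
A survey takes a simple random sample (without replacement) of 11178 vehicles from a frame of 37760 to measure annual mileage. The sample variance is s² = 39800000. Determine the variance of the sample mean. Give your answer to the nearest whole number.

2507

Under SRS without replacement, Var(ȳ) = (1 − f)·s²/n with f = n/N = 11178/37760 = 0.29602754.
Var(ȳ) = (1 − 0.29602754)·39800000/11178 = 0.70397246·3560.5654 = 2506.54.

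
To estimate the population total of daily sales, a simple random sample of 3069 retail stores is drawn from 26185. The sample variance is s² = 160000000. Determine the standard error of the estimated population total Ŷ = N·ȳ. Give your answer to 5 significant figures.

Var(Ŷ) = N²·Var(ȳ) = N²·(1 − n/N)·s²/n.
f = 3069/26185 = 0.11720451; Var(ȳ) = 0.88279549·160000000/3069 = 46023.877.
Var(Ŷ) = 26185² · 46023.877 = 3.1556466 × 10^13.
SE(Ŷ) = √(3.1556466 × 10^13) = 5.6175 × 10^6.

5.6175 × 10^6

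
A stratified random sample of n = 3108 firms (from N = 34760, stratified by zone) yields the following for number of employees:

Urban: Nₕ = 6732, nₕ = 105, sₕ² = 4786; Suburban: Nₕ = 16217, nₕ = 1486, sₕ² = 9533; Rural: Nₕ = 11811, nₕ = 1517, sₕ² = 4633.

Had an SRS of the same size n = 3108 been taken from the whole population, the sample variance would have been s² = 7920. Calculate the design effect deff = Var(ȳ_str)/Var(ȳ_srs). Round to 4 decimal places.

1.4044

Var(ȳ_str) = Σ Wₕ²(1−fₕ)sₕ²/nₕ with Wₕ = Nₕ/34760:
  Urban: (6732/34760)²·(1−105/6732)·4786/105 = 1.6830032
  Suburban: (16217/34760)²·(1−1486/16217)·9533/1486 = 1.2683935
  Rural: (11811/34760)²·(1−1517/11811)·4633/1517 = 0.30731801
  → Var(ȳ_str) = 3.2587147.
Var(ȳ_srs) = (1 − 3108/34760)·7920/3108 = 2.3204144.
deff = 3.2587147 / 2.3204144 = 1.4044.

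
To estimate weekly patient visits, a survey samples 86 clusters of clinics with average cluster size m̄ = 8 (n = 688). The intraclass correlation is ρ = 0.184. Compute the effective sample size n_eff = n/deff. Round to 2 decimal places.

deff = 1 + (8 − 1)·0.184 = 1 + 1.288 = 2.288.
n_eff = 688 / 2.288 = 300.70.

300.70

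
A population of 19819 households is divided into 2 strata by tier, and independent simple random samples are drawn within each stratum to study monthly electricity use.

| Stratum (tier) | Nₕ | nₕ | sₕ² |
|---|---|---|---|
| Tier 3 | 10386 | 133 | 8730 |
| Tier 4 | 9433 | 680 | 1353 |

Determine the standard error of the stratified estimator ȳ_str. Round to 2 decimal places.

Var(ȳ_str) = Σₕ Wₕ²(1 − fₕ)sₕ²/nₕ with Wₕ = Nₕ/N, N = 19819.
Tier 3: Wₕ = 0.52404259; term = 0.52404259²·(1 − 0.01280570)·8730/133 = 17.795017.
Tier 4: Wₕ = 0.47595741; term = 0.47595741²·(1 − 0.07208735)·1353/680 = 0.41824636.
Sum = 18.213263.
SE = √(18.213263) = 4.27.

4.27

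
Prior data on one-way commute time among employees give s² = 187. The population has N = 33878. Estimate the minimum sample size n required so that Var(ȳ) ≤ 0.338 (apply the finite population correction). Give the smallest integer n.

Without fpc, n₀ = s²/D = 187/0.338 = 553.2544.
With fpc, (1 − n/N)·s²/n ≤ D requires n ≥ n₀/(1 + n₀/N) = 553.2544/(1 + 553.2544/33878) = 544.3645.
Rounding up, n = 545.

545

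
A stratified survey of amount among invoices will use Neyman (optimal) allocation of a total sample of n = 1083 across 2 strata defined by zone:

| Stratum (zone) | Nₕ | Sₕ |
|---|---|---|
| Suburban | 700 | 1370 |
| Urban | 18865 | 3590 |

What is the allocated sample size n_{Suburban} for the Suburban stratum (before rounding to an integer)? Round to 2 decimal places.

15.12

Neyman allocation: nₕ = n·NₕSₕ / Σⱼ NⱼSⱼ.
Σ NⱼSⱼ = 700·1370 + 18865·3590 = 6.868435 × 10^7.
n_{Suburban} = 1083·700·1370 / (6.868435 × 10^7) = 15.12.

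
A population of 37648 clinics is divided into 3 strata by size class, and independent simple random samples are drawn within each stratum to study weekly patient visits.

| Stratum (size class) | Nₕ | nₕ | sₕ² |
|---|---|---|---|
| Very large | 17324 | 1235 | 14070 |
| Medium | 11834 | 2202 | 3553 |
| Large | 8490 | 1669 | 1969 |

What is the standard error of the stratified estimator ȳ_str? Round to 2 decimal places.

Var(ȳ_str) = Σₕ Wₕ²(1 − fₕ)sₕ²/nₕ with Wₕ = Nₕ/N, N = 37648.
Very large: Wₕ = 0.46015725; term = 0.46015725²·(1 − 0.07128839)·14070/1235 = 2.2403741.
Medium: Wₕ = 0.31433277; term = 0.31433277²·(1 − 0.18607402)·3553/2202 = 0.12976038.
Large: Wₕ = 0.22550999; term = 0.22550999²·(1 − 0.19658422)·1969/1669 = 0.048201583.
Sum = 2.4183361.
SE = √(2.4183361) = 1.56.

1.56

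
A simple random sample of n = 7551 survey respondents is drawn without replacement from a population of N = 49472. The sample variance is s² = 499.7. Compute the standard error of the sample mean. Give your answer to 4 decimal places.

0.2368

Under SRS without replacement, Var(ȳ) = (1 − f)·s²/n with f = n/N = 7551/49472 = 0.15263179.
Var(ȳ) = (1 − 0.15263179)·499.7/7551 = 0.84736821·0.066176665 = 0.056076002.
SE(ȳ) = √(0.056076002) = 0.2368.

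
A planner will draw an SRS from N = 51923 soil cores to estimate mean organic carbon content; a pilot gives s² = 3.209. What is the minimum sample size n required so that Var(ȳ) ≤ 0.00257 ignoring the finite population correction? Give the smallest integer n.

Without fpc, n₀ = s²/D = 3.209/0.00257 = 1248.6381.
Rounding up, n = 1249.

1249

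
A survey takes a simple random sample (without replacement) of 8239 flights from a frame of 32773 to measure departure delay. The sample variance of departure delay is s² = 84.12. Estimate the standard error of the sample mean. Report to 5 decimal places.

0.08743

Under SRS without replacement, Var(ȳ) = (1 − f)·s²/n with f = n/N = 8239/32773 = 0.25139597.
Var(ȳ) = (1 − 0.25139597)·84.12/8239 = 0.74860403·0.010209977 = 0.0076432299.
SE(ȳ) = √(0.0076432299) = 0.08743.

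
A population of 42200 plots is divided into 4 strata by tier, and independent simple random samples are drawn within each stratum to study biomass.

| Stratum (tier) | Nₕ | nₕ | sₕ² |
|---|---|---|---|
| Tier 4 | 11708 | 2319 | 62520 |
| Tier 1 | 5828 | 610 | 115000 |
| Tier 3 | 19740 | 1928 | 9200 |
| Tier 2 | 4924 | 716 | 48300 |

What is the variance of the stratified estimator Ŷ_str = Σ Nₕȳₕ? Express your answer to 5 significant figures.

Var(Ŷ_str) = Σₕ Nₕ²(1 − fₕ)sₕ²/nₕ.
Tier 4: 11708²·(1 − 2319/11708)·62520/2319 = 2.9636047 × 10^9.
Tier 1: 5828²·(1 − 610/5828)·115000/610 = 5.7331278 × 10^9.
Tier 3: 19740²·(1 − 1928/19740)·9200/1928 = 1.6778017 × 10^9.
Tier 2: 4924²·(1 − 716/4924)·48300/716 = 1.3977448 × 10^9.
Sum = 1.1772279 × 10^10.

1.1772 × 10^10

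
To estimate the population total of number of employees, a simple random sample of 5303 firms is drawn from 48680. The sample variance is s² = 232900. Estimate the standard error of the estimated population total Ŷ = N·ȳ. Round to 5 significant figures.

Var(Ŷ) = N²·Var(ȳ) = N²·(1 − n/N)·s²/n.
f = 5303/48680 = 0.10893591; Var(ȳ) = 0.89106409·232900/5303 = 39.134231.
Var(Ŷ) = 48680² · 39.134231 = 9.2738046 × 10^10.
SE(Ŷ) = √(9.2738046 × 10^10) = 304530.

304530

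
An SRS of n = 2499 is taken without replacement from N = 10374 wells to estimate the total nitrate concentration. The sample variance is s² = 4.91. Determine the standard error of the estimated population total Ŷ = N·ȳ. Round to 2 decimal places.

400.64

Var(Ŷ) = N²·Var(ȳ) = N²·(1 − n/N)·s²/n.
f = 2499/10374 = 0.24089069; Var(ȳ) = 0.75910931·4.91/2499 = 0.0014914873.
Var(Ŷ) = 10374² · 0.0014914873 = 160513.68.
SE(Ŷ) = √(160513.68) = 400.64.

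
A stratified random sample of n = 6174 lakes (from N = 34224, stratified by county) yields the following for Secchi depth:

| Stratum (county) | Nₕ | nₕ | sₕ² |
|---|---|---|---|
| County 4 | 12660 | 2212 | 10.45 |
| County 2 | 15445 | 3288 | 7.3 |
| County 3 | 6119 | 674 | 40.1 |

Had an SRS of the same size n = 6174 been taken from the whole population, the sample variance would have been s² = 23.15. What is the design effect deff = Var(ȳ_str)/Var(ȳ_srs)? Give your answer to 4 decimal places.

Var(ȳ_str) = Σ Wₕ²(1−fₕ)sₕ²/nₕ with Wₕ = Nₕ/34224:
  County 4: (12660/34224)²·(1−2212/12660)·10.45/2212 = 5.3350255 × 10^-4
  County 2: (15445/34224)²·(1−3288/15445)·7.3/3288 = 3.55913 × 10^-4
  County 3: (6119/34224)²·(1−674/6119)·40.1/674 = 0.0016923932
  → Var(ȳ_str) = 0.0025818088.
Var(ȳ_srs) = (1 − 6174/34224)·23.15/6174 = 0.0030731692.
deff = 0.0025818088 / 0.0030731692 = 0.8401.

0.8401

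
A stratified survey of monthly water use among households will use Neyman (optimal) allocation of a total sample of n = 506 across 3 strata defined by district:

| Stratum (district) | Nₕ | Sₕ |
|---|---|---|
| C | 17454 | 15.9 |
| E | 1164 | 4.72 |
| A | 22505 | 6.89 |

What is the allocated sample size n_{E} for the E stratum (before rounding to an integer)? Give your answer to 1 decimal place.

Neyman allocation: nₕ = n·NₕSₕ / Σⱼ NⱼSⱼ.
Σ NⱼSⱼ = 17454·15.9 + 1164·4.72 + 22505·6.89 = 438072.13.
n_{E} = 506·1164·4.72 / 438072.13 = 6.3.

6.3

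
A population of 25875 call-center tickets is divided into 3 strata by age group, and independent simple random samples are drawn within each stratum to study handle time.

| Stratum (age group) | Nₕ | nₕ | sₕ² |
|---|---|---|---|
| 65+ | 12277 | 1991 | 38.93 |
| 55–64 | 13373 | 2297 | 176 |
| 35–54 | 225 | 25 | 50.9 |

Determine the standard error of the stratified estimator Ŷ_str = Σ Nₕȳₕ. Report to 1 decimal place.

3729.6

Var(Ŷ_str) = Σₕ Nₕ²(1 − fₕ)sₕ²/nₕ.
65+: 12277²·(1 − 1991/12277)·38.93/1991 = 2.4691753 × 10^6.
55–64: 13373²·(1 − 2297/13373)·176/2297 = 1.1349153 × 10^7.
35–54: 225²·(1 − 25/225)·50.9/25 = 91620.
Sum = 1.3909948 × 10^7.
SE = √(1.3909948 × 10^7) = 3729.6.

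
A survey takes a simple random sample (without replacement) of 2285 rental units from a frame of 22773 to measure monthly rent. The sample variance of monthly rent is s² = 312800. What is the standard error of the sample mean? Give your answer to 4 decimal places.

11.0976

Under SRS without replacement, Var(ȳ) = (1 − f)·s²/n with f = n/N = 2285/22773 = 0.10033812.
Var(ȳ) = (1 − 0.10033812)·312800/2285 = 0.89966188·136.89278 = 123.15721.
SE(ȳ) = √(123.15721) = 11.0976.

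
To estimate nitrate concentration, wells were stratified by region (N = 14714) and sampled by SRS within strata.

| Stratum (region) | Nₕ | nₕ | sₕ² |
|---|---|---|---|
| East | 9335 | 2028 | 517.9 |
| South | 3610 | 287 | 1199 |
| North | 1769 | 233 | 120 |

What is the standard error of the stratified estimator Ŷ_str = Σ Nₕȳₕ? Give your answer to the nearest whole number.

Var(Ŷ_str) = Σₕ Nₕ²(1 − fₕ)sₕ²/nₕ.
East: 9335²·(1 − 2028/9335)·517.9/2028 = 1.7419328 × 10^7.
South: 3610²·(1 − 287/3610)·1199/287 = 5.0115819 × 10^7.
North: 1769²·(1 − 233/1769)·120/233 = 1.3994081 × 10^6.
Sum = 6.8934555 × 10^7.
SE = √(6.8934555 × 10^7) = 8303.

8303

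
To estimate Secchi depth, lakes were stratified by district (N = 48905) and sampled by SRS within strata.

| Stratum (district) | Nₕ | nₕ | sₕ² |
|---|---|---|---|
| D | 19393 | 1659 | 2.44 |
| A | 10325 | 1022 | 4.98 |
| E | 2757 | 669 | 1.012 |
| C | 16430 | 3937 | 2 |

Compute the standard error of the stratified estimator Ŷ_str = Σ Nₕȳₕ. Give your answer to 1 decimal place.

Var(Ŷ_str) = Σₕ Nₕ²(1 − fₕ)sₕ²/nₕ.
D: 19393²·(1 − 1659/19393)·2.44/1659 = 505819.
A: 10325²·(1 − 1022/10325)·4.98/1022 = 468049.22.
E: 2757²·(1 − 669/2757)·1.012/669 = 8708.0649.
C: 16430²·(1 − 3937/16430)·2/3937 = 104272.28.
Sum = 1.0868486 × 10^6.
SE = √(1.0868486 × 10^6) = 1042.5.

1042.5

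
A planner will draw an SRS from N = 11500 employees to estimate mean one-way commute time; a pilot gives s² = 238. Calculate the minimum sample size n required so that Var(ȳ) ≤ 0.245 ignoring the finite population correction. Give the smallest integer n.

Without fpc, n₀ = s²/D = 238/0.245 = 971.4286.
Rounding up, n = 972.

972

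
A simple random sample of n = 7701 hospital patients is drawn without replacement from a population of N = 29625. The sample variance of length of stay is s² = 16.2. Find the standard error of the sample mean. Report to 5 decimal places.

0.03946

Under SRS without replacement, Var(ȳ) = (1 − f)·s²/n with f = n/N = 7701/29625 = 0.25994937.
Var(ȳ) = (1 − 0.25994937)·16.2/7701 = 0.74005063·0.0021036229 = 0.0015567875.
SE(ȳ) = √(0.0015567875) = 0.03946.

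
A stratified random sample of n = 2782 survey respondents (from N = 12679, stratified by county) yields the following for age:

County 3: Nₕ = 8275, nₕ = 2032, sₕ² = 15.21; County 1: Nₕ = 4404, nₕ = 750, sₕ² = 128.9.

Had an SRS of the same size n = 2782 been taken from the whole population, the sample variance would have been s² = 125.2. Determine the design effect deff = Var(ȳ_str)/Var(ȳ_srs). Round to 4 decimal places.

0.5582

Var(ȳ_str) = Σ Wₕ²(1−fₕ)sₕ²/nₕ with Wₕ = Nₕ/12679:
  County 3: (8275/12679)²·(1−2032/8275)·15.21/2032 = 0.0024054528
  County 1: (4404/12679)²·(1−750/4404)·128.9/750 = 0.01720432
  → Var(ȳ_str) = 0.019609773.
Var(ȳ_srs) = (1 − 2782/12679)·125.2/2782 = 0.035128999.
deff = 0.019609773 / 0.035128999 = 0.5582.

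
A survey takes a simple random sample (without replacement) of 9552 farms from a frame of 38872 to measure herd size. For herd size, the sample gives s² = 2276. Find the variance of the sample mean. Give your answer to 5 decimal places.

Under SRS without replacement, Var(ȳ) = (1 − f)·s²/n with f = n/N = 9552/38872 = 0.24572957.
Var(ȳ) = (1 − 0.24572957)·2276/9552 = 0.75427043·0.23827471 = 0.17972356.

0.17972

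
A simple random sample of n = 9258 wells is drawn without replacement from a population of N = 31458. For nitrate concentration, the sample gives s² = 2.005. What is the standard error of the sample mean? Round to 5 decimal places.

0.01236

Under SRS without replacement, Var(ȳ) = (1 − f)·s²/n with f = n/N = 9258/31458 = 0.29429716.
Var(ȳ) = (1 − 0.29429716)·2.005/9258 = 0.70570284·2.1656945 × 10^-4 = 1.5283368 × 10^-4.
SE(ȳ) = √(1.5283368 × 10^-4) = 0.01236.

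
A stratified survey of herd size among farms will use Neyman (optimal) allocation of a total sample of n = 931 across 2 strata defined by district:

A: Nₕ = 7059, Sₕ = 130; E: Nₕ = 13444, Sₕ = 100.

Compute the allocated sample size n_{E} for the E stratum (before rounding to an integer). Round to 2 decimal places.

Neyman allocation: nₕ = n·NₕSₕ / Σⱼ NⱼSⱼ.
Σ NⱼSⱼ = 7059·130 + 13444·100 = 2.26207 × 10^6.
n_{E} = 931·13444·100 / (2.26207 × 10^6) = 553.31.

553.31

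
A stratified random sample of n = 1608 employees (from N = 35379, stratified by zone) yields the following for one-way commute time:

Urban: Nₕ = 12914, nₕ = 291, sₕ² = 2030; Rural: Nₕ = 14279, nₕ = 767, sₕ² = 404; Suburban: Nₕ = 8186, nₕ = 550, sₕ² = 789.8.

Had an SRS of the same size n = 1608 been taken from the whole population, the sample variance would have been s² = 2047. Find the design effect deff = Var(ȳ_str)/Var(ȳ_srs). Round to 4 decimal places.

Var(ȳ_str) = Σ Wₕ²(1−fₕ)sₕ²/nₕ with Wₕ = Nₕ/35379:
  Urban: (12914/35379)²·(1−291/12914)·2030/291 = 0.9085217
  Rural: (14279/35379)²·(1−767/14279)·404/767 = 0.081191829
  Suburban: (8186/35379)²·(1−550/8186)·789.8/550 = 0.071713512
  → Var(ȳ_str) = 1.061427.
Var(ȳ_srs) = (1 − 1608/35379)·2047/1608 = 1.2151508.
deff = 1.061427 / 1.2151508 = 0.8735.

0.8735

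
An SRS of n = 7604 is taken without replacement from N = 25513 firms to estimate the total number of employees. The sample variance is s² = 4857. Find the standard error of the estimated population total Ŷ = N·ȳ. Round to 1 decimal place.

17083.6

Var(Ŷ) = N²·Var(ȳ) = N²·(1 − n/N)·s²/n.
f = 7604/25513 = 0.29804413; Var(ȳ) = 0.70195587·4857/7604 = 0.44836923.
Var(Ŷ) = 25513² · 0.44836923 = 2.9184944 × 10^8.
SE(Ŷ) = √(2.9184944 × 10^8) = 17083.6.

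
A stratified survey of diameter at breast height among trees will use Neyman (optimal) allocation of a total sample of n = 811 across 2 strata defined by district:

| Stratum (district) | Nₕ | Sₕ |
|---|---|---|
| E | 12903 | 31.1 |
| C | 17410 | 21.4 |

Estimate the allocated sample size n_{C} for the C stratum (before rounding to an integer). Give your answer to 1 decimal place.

Neyman allocation: nₕ = n·NₕSₕ / Σⱼ NⱼSⱼ.
Σ NⱼSⱼ = 12903·31.1 + 17410·21.4 = 773857.3.
n_{C} = 811·17410·21.4 / 773857.3 = 390.5.

390.5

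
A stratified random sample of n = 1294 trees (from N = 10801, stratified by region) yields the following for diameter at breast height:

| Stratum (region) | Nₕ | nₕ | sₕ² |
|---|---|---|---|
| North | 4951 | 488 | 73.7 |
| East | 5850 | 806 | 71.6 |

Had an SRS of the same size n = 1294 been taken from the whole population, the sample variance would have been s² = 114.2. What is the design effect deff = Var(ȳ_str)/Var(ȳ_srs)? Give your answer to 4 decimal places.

Var(ȳ_str) = Σ Wₕ²(1−fₕ)sₕ²/nₕ with Wₕ = Nₕ/10801:
  North: (4951/10801)²·(1−488/4951)·73.7/488 = 0.028604842
  East: (5850/10801)²·(1−806/5850)·71.6/806 = 0.022468858
  → Var(ȳ_str) = 0.0510737.
Var(ȳ_srs) = (1 − 1294/10801)·114.2/1294 = 0.077680383.
deff = 0.0510737 / 0.077680383 = 0.6575.

0.6575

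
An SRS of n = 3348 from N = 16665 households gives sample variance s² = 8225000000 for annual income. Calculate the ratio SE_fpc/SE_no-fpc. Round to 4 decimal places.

f = n/N = 3348/16665 = 0.20090009.
SE_no-fpc = √(s²/n) = 1567.3833; SE_fpc = √((1−f)s²/n) = 1401.1214.
Ratio = √(1−f) = 0.89392388.

0.8939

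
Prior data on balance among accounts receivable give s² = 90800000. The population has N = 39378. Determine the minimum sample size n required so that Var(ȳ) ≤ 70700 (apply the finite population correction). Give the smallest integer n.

Without fpc, n₀ = s²/D = 90800000/70700 = 1284.2999.
With fpc, (1 − n/N)·s²/n ≤ D requires n ≥ n₀/(1 + n₀/N) = 1284.2999/(1 + 1284.2999/39378) = 1243.7359.
Rounding up, n = 1244.

1244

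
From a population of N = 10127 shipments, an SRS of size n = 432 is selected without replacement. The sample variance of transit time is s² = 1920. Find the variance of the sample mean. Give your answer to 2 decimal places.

4.25

Under SRS without replacement, Var(ȳ) = (1 − f)·s²/n with f = n/N = 432/10127 = 0.04265824.
Var(ȳ) = (1 − 0.04265824)·1920/432 = 0.95734176·4.4444444 = 4.2548523.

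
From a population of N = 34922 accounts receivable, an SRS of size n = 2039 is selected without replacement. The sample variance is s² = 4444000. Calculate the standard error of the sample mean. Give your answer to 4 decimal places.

Under SRS without replacement, Var(ȳ) = (1 − f)·s²/n with f = n/N = 2039/34922 = 0.05838726.
Var(ȳ) = (1 − 0.05838726)·4444000/2039 = 0.94161274·2179.4998 = 2052.2447.
SE(ȳ) = √(2052.2447) = 45.3017.

45.3017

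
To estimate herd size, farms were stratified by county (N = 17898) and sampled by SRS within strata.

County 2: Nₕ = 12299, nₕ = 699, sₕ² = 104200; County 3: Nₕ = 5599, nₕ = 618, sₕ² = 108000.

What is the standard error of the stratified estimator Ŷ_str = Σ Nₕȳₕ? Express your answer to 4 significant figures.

161700

Var(Ŷ_str) = Σₕ Nₕ²(1 − fₕ)sₕ²/nₕ.
County 2: 12299²·(1 − 699/12299)·104200/699 = 2.1267593 × 10^10.
County 3: 5599²·(1 − 618/5599)·108000/618 = 4.8737392 × 10^9.
Sum = 2.6141332 × 10^10.
SE = √(2.6141332 × 10^10) = 161700.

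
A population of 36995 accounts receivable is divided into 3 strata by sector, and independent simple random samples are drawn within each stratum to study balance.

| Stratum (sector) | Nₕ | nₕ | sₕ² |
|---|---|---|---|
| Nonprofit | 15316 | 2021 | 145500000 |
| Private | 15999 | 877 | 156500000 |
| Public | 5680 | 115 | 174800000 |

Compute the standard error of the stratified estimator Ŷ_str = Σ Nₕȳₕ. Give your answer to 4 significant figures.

1.029 × 10^7

Var(Ŷ_str) = Σₕ Nₕ²(1 − fₕ)sₕ²/nₕ.
Nonprofit: 15316²·(1 − 2021/15316)·145500000/2021 = 1.4659879 × 10^13.
Private: 15999²·(1 − 877/15999)·156500000/877 = 4.3173457 × 10^13.
Public: 5680²·(1 − 115/5680)·174800000/115 = 4.8045984 × 10^13.
Sum = 1.0587932 × 10^14.
SE = √(1.0587932 × 10^14) = 1.029 × 10^7.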